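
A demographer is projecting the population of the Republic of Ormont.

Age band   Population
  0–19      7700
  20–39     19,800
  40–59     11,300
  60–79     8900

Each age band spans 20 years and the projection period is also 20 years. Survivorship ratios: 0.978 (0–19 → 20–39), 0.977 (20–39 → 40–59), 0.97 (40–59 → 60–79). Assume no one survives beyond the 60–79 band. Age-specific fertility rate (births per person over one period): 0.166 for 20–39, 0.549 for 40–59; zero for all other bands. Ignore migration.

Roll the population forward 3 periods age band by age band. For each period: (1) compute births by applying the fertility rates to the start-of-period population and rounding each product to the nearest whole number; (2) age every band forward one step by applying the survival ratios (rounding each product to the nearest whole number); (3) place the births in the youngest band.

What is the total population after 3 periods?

33396

Call the bands 1 to 4, youngest first.
Period 1.
Births: 19800 * 0.166 = 3287  |  11300 * 0.549 = 6204 — total 9491
Band 2: 7700 * 0.978 = 7531
Band 3: 19800 * 0.977 = 19345
Band 4: 11300 * 0.97 = 10961
→ [9491, 7531, 19345, 10961]
Period 2.
Births: 7531 * 0.166 = 1250  |  19345 * 0.549 = 10620 — total 11870
Band 2: 9491 * 0.978 = 9282
Band 3: 7531 * 0.977 = 7358
Band 4: 19345 * 0.97 = 18765
→ [11870, 9282, 7358, 18765]
Period 3.
Births: 9282 * 0.166 = 1541  |  7358 * 0.549 = 4040 — total 5581
Band 2: 11870 * 0.978 = 11609
Band 3: 9282 * 0.977 = 9069
Band 4: 7358 * 0.97 = 7137
→ [5581, 11609, 9069, 7137]
Total after period 3: 5581 + 11609 + 9069 + 7137 = 33396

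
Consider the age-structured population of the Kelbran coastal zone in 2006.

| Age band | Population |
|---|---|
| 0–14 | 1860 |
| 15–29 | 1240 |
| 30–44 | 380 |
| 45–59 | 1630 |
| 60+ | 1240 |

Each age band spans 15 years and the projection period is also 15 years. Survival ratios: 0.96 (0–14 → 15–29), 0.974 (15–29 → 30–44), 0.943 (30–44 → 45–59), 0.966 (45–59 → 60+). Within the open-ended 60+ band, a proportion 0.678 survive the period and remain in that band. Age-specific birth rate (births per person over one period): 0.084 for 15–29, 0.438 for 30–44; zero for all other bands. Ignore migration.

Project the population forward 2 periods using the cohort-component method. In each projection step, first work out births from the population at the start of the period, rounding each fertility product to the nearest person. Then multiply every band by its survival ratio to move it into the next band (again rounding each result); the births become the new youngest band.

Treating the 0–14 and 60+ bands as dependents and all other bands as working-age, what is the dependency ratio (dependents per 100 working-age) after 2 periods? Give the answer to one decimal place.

Numbering the groups 1..5 from youngest to oldest:
Period 1.
Births: 1240 × 0.084 = 104 ; 380 × 0.438 = 166 → total 270
Group 2: 1860 × 0.96 = 1786
Group 3: 1240 × 0.974 = 1208
Group 4: 380 × 0.943 = 358
Group 5: 1630 × 0.966 + 1240 × 0.678 = 1575 + 841 = 2416
Giving 270 / 1786 / 1208 / 358 / 2416.
Period 2.
Births: 1786 × 0.084 = 150 ; 1208 × 0.438 = 529 → total 679
Group 2: 270 × 0.96 = 259
Group 3: 1786 × 0.974 = 1740
Group 4: 1208 × 0.943 = 1139
Group 5: 358 × 0.966 + 2416 × 0.678 = 346 + 1638 = 1984
Giving 679 / 259 / 1740 / 1139 / 1984.
Dependents (band 0–14 + band 60+) = 679 + 1984 = 2663; working-age = 3138; ratio = 2663/3138 × 100 = 84.9

84.9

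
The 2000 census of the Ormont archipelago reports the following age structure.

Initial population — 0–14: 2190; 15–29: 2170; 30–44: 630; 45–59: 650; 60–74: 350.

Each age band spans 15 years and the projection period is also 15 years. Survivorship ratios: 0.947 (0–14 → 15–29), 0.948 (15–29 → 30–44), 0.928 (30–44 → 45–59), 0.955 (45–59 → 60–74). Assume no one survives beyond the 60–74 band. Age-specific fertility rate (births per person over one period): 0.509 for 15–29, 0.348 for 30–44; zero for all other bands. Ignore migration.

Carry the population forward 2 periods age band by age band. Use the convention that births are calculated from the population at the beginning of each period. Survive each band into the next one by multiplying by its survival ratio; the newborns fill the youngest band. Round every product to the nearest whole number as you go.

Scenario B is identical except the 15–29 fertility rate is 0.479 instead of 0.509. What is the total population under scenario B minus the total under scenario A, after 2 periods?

Period 1.
Births: 2170 × 0.509 = 1105 ; 630 × 0.348 = 219 ⇒ total 1324
15–29: 2190 × 0.947 = 2074
30–44: 2170 × 0.948 = 2057
45–59: 630 × 0.928 = 585
60–74: 650 × 0.955 = 621
Population now: 0–14=1324, 15–29=2074, 30–44=2057, 45–59=585, 60–74=621
Period 2.
Births: 2074 × 0.509 = 1056 ; 2057 × 0.348 = 716 ⇒ total 1772
15–29: 1324 × 0.947 = 1254
30–44: 2074 × 0.948 = 1966
45–59: 2057 × 0.928 = 1909
60–74: 585 × 0.955 = 559
Population now: 0–14=1772, 15–29=1254, 30–44=1966, 45–59=1909, 60–74=559
Scenario A total after 2 periods: 7460
Scenario B projection —
Period 1.
Births: 2170 × 0.479 = 1039 ; 630 × 0.348 = 219 ⇒ total 1258
15–29: 2190 × 0.947 = 2074
30–44: 2170 × 0.948 = 2057
45–59: 630 × 0.928 = 585
60–74: 650 × 0.955 = 621
Population now: 0–14=1258, 15–29=2074, 30–44=2057, 45–59=585, 60–74=621
Period 2.
Births: 2074 × 0.479 = 993 ; 2057 × 0.348 = 716 ⇒ total 1709
15–29: 1258 × 0.947 = 1191
30–44: 2074 × 0.948 = 1966
45–59: 2057 × 0.928 = 1909
60–74: 585 × 0.955 = 559
Population now: 0–14=1709, 15–29=1191, 30–44=1966, 45–59=1909, 60–74=559
Scenario B total after 2 periods: 7334
Difference B − A = 7334 − 7460 = -126

-126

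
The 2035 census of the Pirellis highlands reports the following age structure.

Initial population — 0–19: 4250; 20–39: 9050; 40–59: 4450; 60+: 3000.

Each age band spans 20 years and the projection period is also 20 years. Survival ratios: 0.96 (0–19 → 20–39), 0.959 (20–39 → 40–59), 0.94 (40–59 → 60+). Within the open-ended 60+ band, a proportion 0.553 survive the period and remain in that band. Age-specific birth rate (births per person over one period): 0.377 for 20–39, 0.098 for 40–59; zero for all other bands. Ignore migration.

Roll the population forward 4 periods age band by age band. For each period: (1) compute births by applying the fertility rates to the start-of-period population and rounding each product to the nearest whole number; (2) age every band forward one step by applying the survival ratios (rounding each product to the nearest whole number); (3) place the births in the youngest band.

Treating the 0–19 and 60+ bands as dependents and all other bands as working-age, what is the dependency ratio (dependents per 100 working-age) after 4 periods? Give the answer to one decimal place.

Let band 1 be 0–19 through band 4 = 60+.
After projecting period 1:
Births: 9050 * 0.377 = 3412  |  4450 * 0.098 = 436 → 3848
Band 2: 4250 * 0.96 = 4080
Band 3: 9050 * 0.959 = 8679
Band 4: 4450 * 0.94 + 3000 * 0.553 = 4183 + 1659 = 5842
→ [3848, 4080, 8679, 5842]
After projecting period 2:
Births: 4080 * 0.377 = 1538  |  8679 * 0.098 = 851 → 2389
Band 2: 3848 * 0.96 = 3694
Band 3: 4080 * 0.959 = 3913
Band 4: 8679 * 0.94 + 5842 * 0.553 = 8158 + 3231 = 11389
→ [2389, 3694, 3913, 11389]
After projecting period 3:
Births: 3694 * 0.377 = 1393  |  3913 * 0.098 = 383 → 1776
Band 2: 2389 * 0.96 = 2293
Band 3: 3694 * 0.959 = 3543
Band 4: 3913 * 0.94 + 11389 * 0.553 = 3678 + 6298 = 9976
→ [1776, 2293, 3543, 9976]
After projecting period 4:
Births: 2293 * 0.377 = 864  |  3543 * 0.098 = 347 → 1211
Band 2: 1776 * 0.96 = 1705
Band 3: 2293 * 0.959 = 2199
Band 4: 3543 * 0.94 + 9976 * 0.553 = 3330 + 5517 = 8847
→ [1211, 1705, 2199, 8847]
Dependents (band 0–19 + band 60+) = 1211 + 8847 = 10058; working-age = 3904; ratio = 10058/3904 × 100 = 257.6

257.6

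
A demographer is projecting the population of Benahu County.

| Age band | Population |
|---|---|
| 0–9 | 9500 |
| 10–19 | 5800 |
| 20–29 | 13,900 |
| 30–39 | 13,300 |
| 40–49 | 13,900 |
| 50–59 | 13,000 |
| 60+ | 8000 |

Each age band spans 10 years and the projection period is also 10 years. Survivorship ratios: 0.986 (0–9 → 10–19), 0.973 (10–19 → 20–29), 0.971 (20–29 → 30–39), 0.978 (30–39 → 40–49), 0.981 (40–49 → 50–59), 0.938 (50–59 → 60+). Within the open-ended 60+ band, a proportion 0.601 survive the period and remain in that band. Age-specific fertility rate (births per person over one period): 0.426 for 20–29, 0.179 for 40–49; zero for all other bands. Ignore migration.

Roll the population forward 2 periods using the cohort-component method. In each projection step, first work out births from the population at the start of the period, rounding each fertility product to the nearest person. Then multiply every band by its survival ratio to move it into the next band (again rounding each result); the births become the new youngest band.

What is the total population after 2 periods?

76585

[period 1]
Births: 13900 × 0.426 = 5921  |  13900 × 0.179 = 2488 → 8409
10–19: 9500 × 0.986 = 9367
20–29: 5800 × 0.973 = 5643
30–39: 13900 × 0.971 = 13497
40–49: 13300 × 0.978 = 13007
50–59: 13900 × 0.981 = 13636
60+: 13000 × 0.938 + 8000 × 0.601 = 12194 + 4808 = 17002
Giving 8409 / 9367 / 5643 / 13497 / 13007 / 13636 / 17002.
[period 2]
Births: 5643 × 0.426 = 2404  |  13007 × 0.179 = 2328 → 4732
10–19: 8409 × 0.986 = 8291
20–29: 9367 × 0.973 = 9114
30–39: 5643 × 0.971 = 5479
40–49: 13497 × 0.978 = 13200
50–59: 13007 × 0.981 = 12760
60+: 13636 × 0.938 + 17002 × 0.601 = 12791 + 10218 = 23009
Giving 4732 / 8291 / 9114 / 5479 / 13200 / 12760 / 23009.
Total after period 2: 4732 + 8291 + 9114 + 5479 + 13200 + 12760 + 23009 = 76585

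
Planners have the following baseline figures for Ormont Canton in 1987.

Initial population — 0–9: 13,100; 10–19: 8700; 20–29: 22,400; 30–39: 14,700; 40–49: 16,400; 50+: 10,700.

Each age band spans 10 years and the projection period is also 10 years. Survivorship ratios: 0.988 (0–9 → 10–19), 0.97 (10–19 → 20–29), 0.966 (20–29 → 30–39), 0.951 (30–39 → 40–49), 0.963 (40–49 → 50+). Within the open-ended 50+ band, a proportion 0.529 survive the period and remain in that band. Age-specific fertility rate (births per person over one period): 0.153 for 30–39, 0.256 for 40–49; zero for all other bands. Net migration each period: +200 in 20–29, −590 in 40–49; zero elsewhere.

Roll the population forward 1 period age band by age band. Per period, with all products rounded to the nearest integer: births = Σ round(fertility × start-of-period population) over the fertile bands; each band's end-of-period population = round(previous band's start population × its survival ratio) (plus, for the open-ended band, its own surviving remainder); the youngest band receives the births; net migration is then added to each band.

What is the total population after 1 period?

84510

Numbering the groups 1..6 from youngest to oldest:
Period 1.
Births: 14700 * 0.153 = 2249 ; 16400 * 0.256 = 4198 ⇒ total 6447
Group 2: 13100 * 0.988 = 12943
Group 3: 8700 * 0.97 = 8439
Group 4: 22400 * 0.966 = 21638
Group 5: 14700 * 0.951 = 13980
Group 6: 16400 * 0.963 + 10700 * 0.529 = 15793 + 5660 = 21453
Net migration: Group 3 + 200 → 8639; Group 5 − 590 → 13390
Giving 6447 / 12943 / 8639 / 21638 / 13390 / 21453.
Total after period 1: 6447 + 12943 + 8639 + 21638 + 13390 + 21453 = 84510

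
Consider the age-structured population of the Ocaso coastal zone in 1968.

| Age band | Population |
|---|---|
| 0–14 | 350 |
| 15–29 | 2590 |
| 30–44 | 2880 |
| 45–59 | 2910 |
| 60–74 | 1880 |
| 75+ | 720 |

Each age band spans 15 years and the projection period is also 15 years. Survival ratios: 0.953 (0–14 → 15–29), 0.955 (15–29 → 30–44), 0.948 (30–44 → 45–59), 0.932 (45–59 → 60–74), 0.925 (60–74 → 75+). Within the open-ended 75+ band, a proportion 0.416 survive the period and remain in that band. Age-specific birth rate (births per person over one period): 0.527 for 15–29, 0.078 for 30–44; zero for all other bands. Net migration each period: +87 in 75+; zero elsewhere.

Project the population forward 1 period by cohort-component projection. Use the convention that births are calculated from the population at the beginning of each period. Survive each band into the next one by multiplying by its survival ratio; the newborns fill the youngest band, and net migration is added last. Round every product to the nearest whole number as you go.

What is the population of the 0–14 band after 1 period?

1590

[period 1]
Births: 2590 * 0.527 = 1365 ; 2880 * 0.078 = 225 → total 1590
15–29: 350 * 0.953 = 334
30–44: 2590 * 0.955 = 2473
45–59: 2880 * 0.948 = 2730
60–74: 2910 * 0.932 = 2712
75+: 1880 * 0.925 + 720 * 0.416 = 1739 + 300 = 2039
Net migration: 75+ + 87 → 2126
Population now: 0–14=1590, 15–29=334, 30–44=2473, 45–59=2730, 60–74=2712, 75+=2126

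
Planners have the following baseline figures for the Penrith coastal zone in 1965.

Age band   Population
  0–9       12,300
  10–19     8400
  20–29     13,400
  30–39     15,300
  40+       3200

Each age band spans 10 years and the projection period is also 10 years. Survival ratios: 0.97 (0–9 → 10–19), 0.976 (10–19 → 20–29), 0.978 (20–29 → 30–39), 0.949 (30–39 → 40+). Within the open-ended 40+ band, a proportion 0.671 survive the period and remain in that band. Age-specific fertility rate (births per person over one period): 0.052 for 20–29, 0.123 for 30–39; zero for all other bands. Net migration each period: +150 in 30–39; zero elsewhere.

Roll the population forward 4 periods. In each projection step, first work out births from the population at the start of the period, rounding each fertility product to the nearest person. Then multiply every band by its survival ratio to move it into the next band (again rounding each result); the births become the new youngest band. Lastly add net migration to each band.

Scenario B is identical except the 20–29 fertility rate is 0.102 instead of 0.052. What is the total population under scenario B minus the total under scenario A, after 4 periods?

1760

(Groups numbered youngest = 1 to oldest = 5.)
After projecting period 1:
Births: 13400 × 0.052 = 697 ; 15300 × 0.123 = 1882 → total 2579
Group 2: 12300 × 0.97 = 11931
Group 3: 8400 × 0.976 = 8198
Group 4: 13400 × 0.978 = 13105
Group 5: 15300 × 0.949 + 3200 × 0.671 = 14520 + 2147 = 16667
Net migration: Group 4 + 150 → 13255
Population now: 0–9=2579, 10–19=11931, 20–29=8198, 30–39=13255, 40+=16667
After projecting period 2:
Births: 8198 × 0.052 = 426 ; 13255 × 0.123 = 1630 → total 2056
Group 2: 2579 × 0.97 = 2502
Group 3: 11931 × 0.976 = 11645
Group 4: 8198 × 0.978 = 8018
Group 5: 13255 × 0.949 + 16667 × 0.671 = 12579 + 11184 = 23763
Net migration: Group 4 + 150 → 8168
Population now: 0–9=2056, 10–19=2502, 20–29=11645, 30–39=8168, 40+=23763
After projecting period 3:
Births: 11645 × 0.052 = 606 ; 8168 × 0.123 = 1005 → total 1611
Group 2: 2056 × 0.97 = 1994
Group 3: 2502 × 0.976 = 2442
Group 4: 11645 × 0.978 = 11389
Group 5: 8168 × 0.949 + 23763 × 0.671 = 7751 + 15945 = 23696
Net migration: Group 4 + 150 → 11539
Population now: 0–9=1611, 10–19=1994, 20–29=2442, 30–39=11539, 40+=23696
After projecting period 4:
Births: 2442 × 0.052 = 127 ; 11539 × 0.123 = 1419 → total 1546
Group 2: 1611 × 0.97 = 1563
Group 3: 1994 × 0.976 = 1946
Group 4: 2442 × 0.978 = 2388
Group 5: 11539 × 0.949 + 23696 × 0.671 = 10951 + 15900 = 26851
Net migration: Group 4 + 150 → 2538
Population now: 0–9=1546, 10–19=1563, 20–29=1946, 30–39=2538, 40+=26851
Scenario A total after 4 periods: 34444
Scenario B projection —
After projecting period 1:
Births: 13400 × 0.102 = 1367 ; 15300 × 0.123 = 1882 → total 3249
Group 2: 12300 × 0.97 = 11931
Group 3: 8400 × 0.976 = 8198
Group 4: 13400 × 0.978 = 13105
Group 5: 15300 × 0.949 + 3200 × 0.671 = 14520 + 2147 = 16667
Net migration: Group 4 + 150 → 13255
Population now: 0–9=3249, 10–19=11931, 20–29=8198, 30–39=13255, 40+=16667
After projecting period 2:
Births: 8198 × 0.102 = 836 ; 13255 × 0.123 = 1630 → total 2466
Group 2: 3249 × 0.97 = 3152
Group 3: 11931 × 0.976 = 11645
Group 4: 8198 × 0.978 = 8018
Group 5: 13255 × 0.949 + 16667 × 0.671 = 12579 + 11184 = 23763
Net migration: Group 4 + 150 → 8168
Population now: 0–9=2466, 10–19=3152, 20–29=11645, 30–39=8168, 40+=23763
After projecting period 3:
Births: 11645 × 0.102 = 1188 ; 8168 × 0.123 = 1005 → total 2193
Group 2: 2466 × 0.97 = 2392
Group 3: 3152 × 0.976 = 3076
Group 4: 11645 × 0.978 = 11389
Group 5: 8168 × 0.949 + 23763 × 0.671 = 7751 + 15945 = 23696
Net migration: Group 4 + 150 → 11539
Population now: 0–9=2193, 10–19=2392, 20–29=3076, 30–39=11539, 40+=23696
After projecting period 4:
Births: 3076 × 0.102 = 314 ; 11539 × 0.123 = 1419 → total 1733
Group 2: 2193 × 0.97 = 2127
Group 3: 2392 × 0.976 = 2335
Group 4: 3076 × 0.978 = 3008
Group 5: 11539 × 0.949 + 23696 × 0.671 = 10951 + 15900 = 26851
Net migration: Group 4 + 150 → 3158
Population now: 0–9=1733, 10–19=2127, 20–29=2335, 30–39=3158, 40+=26851
Scenario B total after 4 periods: 36204
Difference B − A = 36204 − 34444 = 1760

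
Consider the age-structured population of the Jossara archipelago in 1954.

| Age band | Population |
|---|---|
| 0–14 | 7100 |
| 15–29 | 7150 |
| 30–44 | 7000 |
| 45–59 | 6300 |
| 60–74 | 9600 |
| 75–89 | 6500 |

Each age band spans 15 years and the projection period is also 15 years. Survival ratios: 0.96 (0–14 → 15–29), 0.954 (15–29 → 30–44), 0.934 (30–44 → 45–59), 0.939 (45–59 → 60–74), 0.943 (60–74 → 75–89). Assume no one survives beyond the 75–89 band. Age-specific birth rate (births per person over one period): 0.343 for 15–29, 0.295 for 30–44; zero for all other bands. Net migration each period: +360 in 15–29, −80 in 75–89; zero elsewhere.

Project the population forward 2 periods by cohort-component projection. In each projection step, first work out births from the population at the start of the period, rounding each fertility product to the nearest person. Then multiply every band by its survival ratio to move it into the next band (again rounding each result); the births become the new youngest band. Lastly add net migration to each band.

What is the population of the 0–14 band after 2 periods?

4473

Call the groups 1 to 6, youngest first.
[period 1]
Births: 7150 × 0.343 = 2452  |  7000 × 0.295 = 2065 ⇒ total 4517
Group 2: 7100 × 0.96 = 6816
Group 3: 7150 × 0.954 = 6821
Group 4: 7000 × 0.934 = 6538
Group 5: 6300 × 0.939 = 5916
Group 6: 9600 × 0.943 = 9053
Net migration: Group 2 + 360 → 7176; Group 6 − 80 → 8973
Population now: 0–14=4517, 15–29=7176, 30–44=6821, 45–59=6538, 60–74=5916, 75–89=8973
[period 2]
Births: 7176 × 0.343 = 2461  |  6821 × 0.295 = 2012 ⇒ total 4473
Group 2: 4517 × 0.96 = 4336
Group 3: 7176 × 0.954 = 6846
Group 4: 6821 × 0.934 = 6371
Group 5: 6538 × 0.939 = 6139
Group 6: 5916 × 0.943 = 5579
Net migration: Group 2 + 360 → 4696; Group 6 − 80 → 5499
Population now: 0–14=4473, 15–29=4696, 30–44=6846, 45–59=6371, 60–74=6139, 75–89=5499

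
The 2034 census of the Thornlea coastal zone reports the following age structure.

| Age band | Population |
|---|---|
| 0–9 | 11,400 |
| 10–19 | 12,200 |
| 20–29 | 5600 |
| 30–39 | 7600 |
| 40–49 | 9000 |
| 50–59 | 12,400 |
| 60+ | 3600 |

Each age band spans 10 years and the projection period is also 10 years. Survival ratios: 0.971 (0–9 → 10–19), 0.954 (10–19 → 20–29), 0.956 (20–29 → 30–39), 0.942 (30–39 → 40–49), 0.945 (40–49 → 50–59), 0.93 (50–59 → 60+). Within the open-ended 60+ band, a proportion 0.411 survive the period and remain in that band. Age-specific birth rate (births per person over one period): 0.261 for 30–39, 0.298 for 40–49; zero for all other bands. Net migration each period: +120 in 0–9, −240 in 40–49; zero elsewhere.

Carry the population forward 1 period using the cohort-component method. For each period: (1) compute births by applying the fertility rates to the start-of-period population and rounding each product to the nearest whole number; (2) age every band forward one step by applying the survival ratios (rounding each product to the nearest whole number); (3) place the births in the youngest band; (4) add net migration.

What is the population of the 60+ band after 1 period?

13012

Numbering the groups 1..7 from youngest to oldest:
[period 1]
Births: 7600 × 0.261 = 1984  |  9000 × 0.298 = 2682 → total 4666
Group 2: 11400 × 0.971 = 11069
Group 3: 12200 × 0.954 = 11639
Group 4: 5600 × 0.956 = 5354
Group 5: 7600 × 0.942 = 7159
Group 6: 9000 × 0.945 = 8505
Group 7: 12400 × 0.93 + 3600 × 0.411 = 11532 + 1480 = 13012
Net migration: Group 1 + 120 → 4786; Group 5 − 240 → 6919
End of period: [4786, 11069, 11639, 5354, 6919, 8505, 13012]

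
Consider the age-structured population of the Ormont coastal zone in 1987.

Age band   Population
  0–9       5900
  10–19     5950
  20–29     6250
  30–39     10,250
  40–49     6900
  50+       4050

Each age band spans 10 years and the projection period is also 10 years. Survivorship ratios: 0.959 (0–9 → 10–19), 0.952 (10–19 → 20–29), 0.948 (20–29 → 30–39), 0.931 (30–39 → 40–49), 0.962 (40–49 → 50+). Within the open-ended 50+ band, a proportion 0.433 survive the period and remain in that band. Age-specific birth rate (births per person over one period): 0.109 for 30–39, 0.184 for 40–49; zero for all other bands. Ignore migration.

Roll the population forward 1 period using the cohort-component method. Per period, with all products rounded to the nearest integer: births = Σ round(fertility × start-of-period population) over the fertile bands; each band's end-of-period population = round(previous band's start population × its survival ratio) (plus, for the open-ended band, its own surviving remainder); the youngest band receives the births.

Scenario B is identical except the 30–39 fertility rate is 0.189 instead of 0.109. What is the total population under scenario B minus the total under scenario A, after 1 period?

820

— Period 1 —
Births: 10250 × 0.109 = 1117  |  6900 × 0.184 = 1270 → 2387
10–19: 5900 × 0.959 = 5658
20–29: 5950 × 0.952 = 5664
30–39: 6250 × 0.948 = 5925
40–49: 10250 × 0.931 = 9543
50+: 6900 × 0.962 + 4050 × 0.433 = 6638 + 1754 = 8392
→ [2387, 5658, 5664, 5925, 9543, 8392]
Scenario A total after 1 period: 37569
Scenario B projection —
— Period 1 —
Births: 10250 × 0.189 = 1937  |  6900 × 0.184 = 1270 → 3207
10–19: 5900 × 0.959 = 5658
20–29: 5950 × 0.952 = 5664
30–39: 6250 × 0.948 = 5925
40–49: 10250 × 0.931 = 9543
50+: 6900 × 0.962 + 4050 × 0.433 = 6638 + 1754 = 8392
→ [3207, 5658, 5664, 5925, 9543, 8392]
Scenario B total after 1 period: 38389
Difference B − A = 38389 − 37569 = 820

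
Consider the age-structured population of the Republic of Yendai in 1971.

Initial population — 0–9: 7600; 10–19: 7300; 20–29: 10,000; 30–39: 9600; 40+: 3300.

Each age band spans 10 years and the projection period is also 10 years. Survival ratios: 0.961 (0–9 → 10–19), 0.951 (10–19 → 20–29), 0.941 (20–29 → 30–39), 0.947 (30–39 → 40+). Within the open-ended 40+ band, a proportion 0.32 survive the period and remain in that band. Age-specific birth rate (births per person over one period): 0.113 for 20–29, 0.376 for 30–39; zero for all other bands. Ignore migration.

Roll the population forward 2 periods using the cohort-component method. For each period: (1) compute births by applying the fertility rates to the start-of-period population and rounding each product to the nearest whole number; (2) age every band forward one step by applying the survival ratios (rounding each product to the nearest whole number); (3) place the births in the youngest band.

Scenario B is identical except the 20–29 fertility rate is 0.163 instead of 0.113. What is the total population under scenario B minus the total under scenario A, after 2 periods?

— Period 1 —
Births: 10000 × 0.113 = 1130  |  9600 × 0.376 = 3610 → total 4740
10–19: 7600 × 0.961 = 7304
20–29: 7300 × 0.951 = 6942
30–39: 10000 × 0.941 = 9410
40+: 9600 × 0.947 + 3300 × 0.32 = 9091 + 1056 = 10147
Population now: 0–9=4740, 10–19=7304, 20–29=6942, 30–39=9410, 40+=10147
— Period 2 —
Births: 6942 × 0.113 = 784  |  9410 × 0.376 = 3538 → total 4322
10–19: 4740 × 0.961 = 4555
20–29: 7304 × 0.951 = 6946
30–39: 6942 × 0.941 = 6532
40+: 9410 × 0.947 + 10147 × 0.32 = 8911 + 3247 = 12158
Population now: 0–9=4322, 10–19=4555, 20–29=6946, 30–39=6532, 40+=12158
Scenario A total after 2 periods: 34513
Scenario B projection —
— Period 1 —
Births: 10000 × 0.163 = 1630  |  9600 × 0.376 = 3610 → total 5240
10–19: 7600 × 0.961 = 7304
20–29: 7300 × 0.951 = 6942
30–39: 10000 × 0.941 = 9410
40+: 9600 × 0.947 + 3300 × 0.32 = 9091 + 1056 = 10147
Population now: 0–9=5240, 10–19=7304, 20–29=6942, 30–39=9410, 40+=10147
— Period 2 —
Births: 6942 × 0.163 = 1132  |  9410 × 0.376 = 3538 → total 4670
10–19: 5240 × 0.961 = 5036
20–29: 7304 × 0.951 = 6946
30–39: 6942 × 0.941 = 6532
40+: 9410 × 0.947 + 10147 × 0.32 = 8911 + 3247 = 12158
Population now: 0–9=4670, 10–19=5036, 20–29=6946, 30–39=6532, 40+=12158
Scenario B total after 2 periods: 35342
Difference B − A = 35342 − 34513 = 829

829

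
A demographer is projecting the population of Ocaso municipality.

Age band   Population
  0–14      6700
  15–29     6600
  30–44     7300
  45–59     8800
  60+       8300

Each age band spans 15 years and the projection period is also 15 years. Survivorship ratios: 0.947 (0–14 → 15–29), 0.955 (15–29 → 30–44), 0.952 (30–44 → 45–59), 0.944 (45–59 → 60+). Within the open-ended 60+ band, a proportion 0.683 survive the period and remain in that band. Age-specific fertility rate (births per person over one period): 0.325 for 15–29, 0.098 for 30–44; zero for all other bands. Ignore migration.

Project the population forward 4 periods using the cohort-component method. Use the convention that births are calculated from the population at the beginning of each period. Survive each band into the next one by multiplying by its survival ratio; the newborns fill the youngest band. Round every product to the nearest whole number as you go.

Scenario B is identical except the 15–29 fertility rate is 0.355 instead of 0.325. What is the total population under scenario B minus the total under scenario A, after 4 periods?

Period 1:
Births: 6600 * 0.325 = 2145, 7300 * 0.098 = 715 ⇒ total 2860
15–29: 6700 * 0.947 = 6345
30–44: 6600 * 0.955 = 6303
45–59: 7300 * 0.952 = 6950
60+: 8800 * 0.944 + 8300 * 0.683 = 8307 + 5669 = 13976
End of period: [2860, 6345, 6303, 6950, 13976]
Period 2:
Births: 6345 * 0.325 = 2062, 6303 * 0.098 = 618 ⇒ total 2680
15–29: 2860 * 0.947 = 2708
30–44: 6345 * 0.955 = 6059
45–59: 6303 * 0.952 = 6000
60+: 6950 * 0.944 + 13976 * 0.683 = 6561 + 9546 = 16107
End of period: [2680, 2708, 6059, 6000, 16107]
Period 3:
Births: 2708 * 0.325 = 880, 6059 * 0.098 = 594 ⇒ total 1474
15–29: 2680 * 0.947 = 2538
30–44: 2708 * 0.955 = 2586
45–59: 6059 * 0.952 = 5768
60+: 6000 * 0.944 + 16107 * 0.683 = 5664 + 11001 = 16665
End of period: [1474, 2538, 2586, 5768, 16665]
Period 4:
Births: 2538 * 0.325 = 825, 2586 * 0.098 = 253 ⇒ total 1078
15–29: 1474 * 0.947 = 1396
30–44: 2538 * 0.955 = 2424
45–59: 2586 * 0.952 = 2462
60+: 5768 * 0.944 + 16665 * 0.683 = 5445 + 11382 = 16827
End of period: [1078, 1396, 2424, 2462, 16827]
Scenario A total after 4 periods: 24187
Scenario B projection —
Period 1:
Births: 6600 * 0.355 = 2343, 7300 * 0.098 = 715 ⇒ total 3058
15–29: 6700 * 0.947 = 6345
30–44: 6600 * 0.955 = 6303
45–59: 7300 * 0.952 = 6950
60+: 8800 * 0.944 + 8300 * 0.683 = 8307 + 5669 = 13976
End of period: [3058, 6345, 6303, 6950, 13976]
Period 2:
Births: 6345 * 0.355 = 2252, 6303 * 0.098 = 618 ⇒ total 2870
15–29: 3058 * 0.947 = 2896
30–44: 6345 * 0.955 = 6059
45–59: 6303 * 0.952 = 6000
60+: 6950 * 0.944 + 13976 * 0.683 = 6561 + 9546 = 16107
End of period: [2870, 2896, 6059, 6000, 16107]
Period 3:
Births: 2896 * 0.355 = 1028, 6059 * 0.098 = 594 ⇒ total 1622
15–29: 2870 * 0.947 = 2718
30–44: 2896 * 0.955 = 2766
45–59: 6059 * 0.952 = 5768
60+: 6000 * 0.944 + 16107 * 0.683 = 5664 + 11001 = 16665
End of period: [1622, 2718, 2766, 5768, 16665]
Period 4:
Births: 2718 * 0.355 = 965, 2766 * 0.098 = 271 ⇒ total 1236
15–29: 1622 * 0.947 = 1536
30–44: 2718 * 0.955 = 2596
45–59: 2766 * 0.952 = 2633
60+: 5768 * 0.944 + 16665 * 0.683 = 5445 + 11382 = 16827
End of period: [1236, 1536, 2596, 2633, 16827]
Scenario B total after 4 periods: 24828
Difference B − A = 24828 − 24187 = 641

641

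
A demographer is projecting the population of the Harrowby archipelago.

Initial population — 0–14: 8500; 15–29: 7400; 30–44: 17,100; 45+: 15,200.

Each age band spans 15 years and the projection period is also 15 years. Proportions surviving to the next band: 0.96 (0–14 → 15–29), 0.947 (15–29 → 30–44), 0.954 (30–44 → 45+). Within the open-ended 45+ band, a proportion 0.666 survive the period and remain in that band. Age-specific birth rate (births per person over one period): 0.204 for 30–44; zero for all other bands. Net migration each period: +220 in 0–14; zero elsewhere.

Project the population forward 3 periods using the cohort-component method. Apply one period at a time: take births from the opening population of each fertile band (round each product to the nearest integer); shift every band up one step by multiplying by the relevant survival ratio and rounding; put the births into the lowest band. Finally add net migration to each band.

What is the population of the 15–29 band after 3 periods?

Call the bands 1 to 4, youngest first.
— Period 1 —
Births: 17100 * 0.204 = 3488
Band 2: 8500 * 0.96 = 8160
Band 3: 7400 * 0.947 = 7008
Band 4: 17100 * 0.954 + 15200 * 0.666 = 16313 + 10123 = 26436
Net migration: Band 1 + 220 → 3708
Giving 3708 / 8160 / 7008 / 26436.
— Period 2 —
Births: 7008 * 0.204 = 1430
Band 2: 3708 * 0.96 = 3560
Band 3: 8160 * 0.947 = 7728
Band 4: 7008 * 0.954 + 26436 * 0.666 = 6686 + 17606 = 24292
Net migration: Band 1 + 220 → 1650
Giving 1650 / 3560 / 7728 / 24292.
— Period 3 —
Births: 7728 * 0.204 = 1577
Band 2: 1650 * 0.96 = 1584
Band 3: 3560 * 0.947 = 3371
Band 4: 7728 * 0.954 + 24292 * 0.666 = 7373 + 16178 = 23551
Net migration: Band 1 + 220 → 1797
Giving 1797 / 1584 / 3371 / 23551.

1584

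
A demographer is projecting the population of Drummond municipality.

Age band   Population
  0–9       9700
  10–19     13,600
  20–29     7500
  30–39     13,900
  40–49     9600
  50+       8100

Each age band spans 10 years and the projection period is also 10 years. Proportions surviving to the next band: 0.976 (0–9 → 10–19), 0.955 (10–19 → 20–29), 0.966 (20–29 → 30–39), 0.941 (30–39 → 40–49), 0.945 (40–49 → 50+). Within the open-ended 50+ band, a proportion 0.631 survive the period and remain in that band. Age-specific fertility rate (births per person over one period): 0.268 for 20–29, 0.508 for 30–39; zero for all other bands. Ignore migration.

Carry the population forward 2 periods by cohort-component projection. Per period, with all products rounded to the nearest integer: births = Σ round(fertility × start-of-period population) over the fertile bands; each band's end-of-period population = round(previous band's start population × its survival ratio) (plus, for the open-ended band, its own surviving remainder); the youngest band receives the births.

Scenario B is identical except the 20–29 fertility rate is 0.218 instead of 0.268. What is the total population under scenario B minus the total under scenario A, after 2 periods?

-1016

Let group 1 be 0–9 through group 6 = 50+.
Period 1:
Births: 7500 × 0.268 = 2010  |  13900 × 0.508 = 7061 ⇒ total 9071
Group 2: 9700 × 0.976 = 9467
Group 3: 13600 × 0.955 = 12988
Group 4: 7500 × 0.966 = 7245
Group 5: 13900 × 0.941 = 13080
Group 6: 9600 × 0.945 + 8100 × 0.631 = 9072 + 5111 = 14183
→ [9071, 9467, 12988, 7245, 13080, 14183]
Period 2:
Births: 12988 × 0.268 = 3481  |  7245 × 0.508 = 3680 ⇒ total 7161
Group 2: 9071 × 0.976 = 8853
Group 3: 9467 × 0.955 = 9041
Group 4: 12988 × 0.966 = 12546
Group 5: 7245 × 0.941 = 6818
Group 6: 13080 × 0.945 + 14183 × 0.631 = 12361 + 8949 = 21310
→ [7161, 8853, 9041, 12546, 6818, 21310]
Scenario A total after 2 periods: 65729
Scenario B projection —
Period 1:
Births: 7500 × 0.218 = 1635  |  13900 × 0.508 = 7061 ⇒ total 8696
Group 2: 9700 × 0.976 = 9467
Group 3: 13600 × 0.955 = 12988
Group 4: 7500 × 0.966 = 7245
Group 5: 13900 × 0.941 = 13080
Group 6: 9600 × 0.945 + 8100 × 0.631 = 9072 + 5111 = 14183
→ [8696, 9467, 12988, 7245, 13080, 14183]
Period 2:
Births: 12988 × 0.218 = 2831  |  7245 × 0.508 = 3680 ⇒ total 6511
Group 2: 8696 × 0.976 = 8487
Group 3: 9467 × 0.955 = 9041
Group 4: 12988 × 0.966 = 12546
Group 5: 7245 × 0.941 = 6818
Group 6: 13080 × 0.945 + 14183 × 0.631 = 12361 + 8949 = 21310
→ [6511, 8487, 9041, 12546, 6818, 21310]
Scenario B total after 2 periods: 64713
Difference B − A = 64713 − 65729 = -1016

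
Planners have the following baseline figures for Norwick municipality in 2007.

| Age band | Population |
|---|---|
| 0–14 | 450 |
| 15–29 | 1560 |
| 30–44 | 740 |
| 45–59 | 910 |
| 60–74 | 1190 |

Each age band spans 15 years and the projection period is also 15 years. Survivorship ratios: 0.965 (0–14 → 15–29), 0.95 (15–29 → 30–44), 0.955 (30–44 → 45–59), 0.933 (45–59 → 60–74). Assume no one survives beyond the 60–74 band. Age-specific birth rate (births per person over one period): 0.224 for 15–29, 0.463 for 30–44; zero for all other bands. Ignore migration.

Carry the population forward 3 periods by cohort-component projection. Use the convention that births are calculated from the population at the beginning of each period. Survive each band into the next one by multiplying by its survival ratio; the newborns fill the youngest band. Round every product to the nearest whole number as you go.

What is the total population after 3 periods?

Let band 1 be 0–14 through band 5 = 60–74.
[period 1]
Births: 1560 × 0.224 = 349, 740 × 0.463 = 343 → 692
Band 2: 450 × 0.965 = 434
Band 3: 1560 × 0.95 = 1482
Band 4: 740 × 0.955 = 707
Band 5: 910 × 0.933 = 849
→ [692, 434, 1482, 707, 849]
[period 2]
Births: 434 × 0.224 = 97, 1482 × 0.463 = 686 → 783
Band 2: 692 × 0.965 = 668
Band 3: 434 × 0.95 = 412
Band 4: 1482 × 0.955 = 1415
Band 5: 707 × 0.933 = 660
→ [783, 668, 412, 1415, 660]
[period 3]
Births: 668 × 0.224 = 150, 412 × 0.463 = 191 → 341
Band 2: 783 × 0.965 = 756
Band 3: 668 × 0.95 = 635
Band 4: 412 × 0.955 = 393
Band 5: 1415 × 0.933 = 1320
→ [341, 756, 635, 393, 1320]
Total after period 3: 341 + 756 + 635 + 393 + 1320 = 3445

3445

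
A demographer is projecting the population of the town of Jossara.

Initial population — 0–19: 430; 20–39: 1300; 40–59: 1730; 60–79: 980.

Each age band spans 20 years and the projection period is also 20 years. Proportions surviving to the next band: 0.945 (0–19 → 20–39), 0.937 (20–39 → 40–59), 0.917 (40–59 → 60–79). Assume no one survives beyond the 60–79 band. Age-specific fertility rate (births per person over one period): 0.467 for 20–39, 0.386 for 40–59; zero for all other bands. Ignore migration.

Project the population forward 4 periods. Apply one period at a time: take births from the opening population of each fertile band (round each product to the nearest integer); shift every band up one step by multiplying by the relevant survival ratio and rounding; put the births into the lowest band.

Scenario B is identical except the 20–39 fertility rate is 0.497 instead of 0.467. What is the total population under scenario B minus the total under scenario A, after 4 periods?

Period 1:
Births: 1300 × 0.467 = 607, 1730 × 0.386 = 668 → total 1275
20–39: 430 × 0.945 = 406
40–59: 1300 × 0.937 = 1218
60–79: 1730 × 0.917 = 1586
→ [1275, 406, 1218, 1586]
Period 2:
Births: 406 × 0.467 = 190, 1218 × 0.386 = 470 → total 660
20–39: 1275 × 0.945 = 1205
40–59: 406 × 0.937 = 380
60–79: 1218 × 0.917 = 1117
→ [660, 1205, 380, 1117]
Period 3:
Births: 1205 × 0.467 = 563, 380 × 0.386 = 147 → total 710
20–39: 660 × 0.945 = 624
40–59: 1205 × 0.937 = 1129
60–79: 380 × 0.917 = 348
→ [710, 624, 1129, 348]
Period 4:
Births: 624 × 0.467 = 291, 1129 × 0.386 = 436 → total 727
20–39: 710 × 0.945 = 671
40–59: 624 × 0.937 = 585
60–79: 1129 × 0.917 = 1035
→ [727, 671, 585, 1035]
Scenario A total after 4 periods: 3018
Scenario B projection —
Period 1:
Births: 1300 × 0.497 = 646, 1730 × 0.386 = 668 → total 1314
20–39: 430 × 0.945 = 406
40–59: 1300 × 0.937 = 1218
60–79: 1730 × 0.917 = 1586
→ [1314, 406, 1218, 1586]
Period 2:
Births: 406 × 0.497 = 202, 1218 × 0.386 = 470 → total 672
20–39: 1314 × 0.945 = 1242
40–59: 406 × 0.937 = 380
60–79: 1218 × 0.917 = 1117
→ [672, 1242, 380, 1117]
Period 3:
Births: 1242 × 0.497 = 617, 380 × 0.386 = 147 → total 764
20–39: 672 × 0.945 = 635
40–59: 1242 × 0.937 = 1164
60–79: 380 × 0.917 = 348
→ [764, 635, 1164, 348]
Period 4:
Births: 635 × 0.497 = 316, 1164 × 0.386 = 449 → total 765
20–39: 764 × 0.945 = 722
40–59: 635 × 0.937 = 595
60–79: 1164 × 0.917 = 1067
→ [765, 722, 595, 1067]
Scenario B total after 4 periods: 3149
Difference B − A = 3149 − 3018 = 131

131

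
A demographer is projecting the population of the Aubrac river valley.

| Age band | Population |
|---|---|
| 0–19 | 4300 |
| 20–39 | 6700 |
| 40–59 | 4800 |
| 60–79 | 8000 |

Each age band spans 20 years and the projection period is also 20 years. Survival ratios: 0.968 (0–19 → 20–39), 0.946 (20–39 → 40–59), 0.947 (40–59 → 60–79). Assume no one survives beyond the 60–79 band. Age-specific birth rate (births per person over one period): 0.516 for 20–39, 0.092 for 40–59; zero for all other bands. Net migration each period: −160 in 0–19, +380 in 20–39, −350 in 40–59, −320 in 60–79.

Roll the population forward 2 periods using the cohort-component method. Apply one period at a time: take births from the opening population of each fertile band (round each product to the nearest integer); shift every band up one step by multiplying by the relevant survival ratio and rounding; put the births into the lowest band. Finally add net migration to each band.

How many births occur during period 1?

Call the bands 1 to 4, youngest first.
— Period 1 —
Births: 6700 × 0.516 = 3457  |  4800 × 0.092 = 442 → total 3899
Band 2: 4300 × 0.968 = 4162
Band 3: 6700 × 0.946 = 6338
Band 4: 4800 × 0.947 = 4546
Net migration: Band 1 − 160 → 3739; Band 2 + 380 → 4542; Band 3 − 350 → 5988; Band 4 − 320 → 4226
Giving 3739 / 4542 / 5988 / 4226.

3899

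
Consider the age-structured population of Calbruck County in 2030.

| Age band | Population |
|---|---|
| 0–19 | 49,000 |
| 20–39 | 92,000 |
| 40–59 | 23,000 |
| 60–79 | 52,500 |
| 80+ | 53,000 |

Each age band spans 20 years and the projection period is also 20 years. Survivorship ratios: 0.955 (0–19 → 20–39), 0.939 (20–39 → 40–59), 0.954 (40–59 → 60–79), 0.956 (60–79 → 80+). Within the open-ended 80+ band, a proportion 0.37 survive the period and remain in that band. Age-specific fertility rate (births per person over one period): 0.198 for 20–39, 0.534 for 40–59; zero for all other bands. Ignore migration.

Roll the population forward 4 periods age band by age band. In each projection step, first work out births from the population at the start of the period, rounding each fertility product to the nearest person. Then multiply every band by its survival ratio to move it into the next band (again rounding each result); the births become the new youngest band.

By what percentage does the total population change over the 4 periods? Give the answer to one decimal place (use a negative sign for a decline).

-24.2

Let group 1 be 0–19 through group 5 = 80+.
After projecting period 1:
Births: 92000 × 0.198 = 18216  |  23000 × 0.534 = 12282 → total 30498
Group 2: 49000 × 0.955 = 46795
Group 3: 92000 × 0.939 = 86388
Group 4: 23000 × 0.954 = 21942
Group 5: 52500 × 0.956 + 53000 × 0.37 = 50190 + 19610 = 69800
Giving 30498 / 46795 / 86388 / 21942 / 69800.
After projecting period 2:
Births: 46795 × 0.198 = 9265  |  86388 × 0.534 = 46131 → total 55396
Group 2: 30498 × 0.955 = 29126
Group 3: 46795 × 0.939 = 43941
Group 4: 86388 × 0.954 = 82414
Group 5: 21942 × 0.956 + 69800 × 0.37 = 20977 + 25826 = 46803
Giving 55396 / 29126 / 43941 / 82414 / 46803.
After projecting period 3:
Births: 29126 × 0.198 = 5767  |  43941 × 0.534 = 23464 → total 29231
Group 2: 55396 × 0.955 = 52903
Group 3: 29126 × 0.939 = 27349
Group 4: 43941 × 0.954 = 41920
Group 5: 82414 × 0.956 + 46803 × 0.37 = 78788 + 17317 = 96105
Giving 29231 / 52903 / 27349 / 41920 / 96105.
After projecting period 4:
Births: 52903 × 0.198 = 10475  |  27349 × 0.534 = 14604 → total 25079
Group 2: 29231 × 0.955 = 27916
Group 3: 52903 × 0.939 = 49676
Group 4: 27349 × 0.954 = 26091
Group 5: 41920 × 0.956 + 96105 × 0.37 = 40076 + 35559 = 75635
Giving 25079 / 27916 / 49676 / 26091 / 75635.
Total: 269500 → 204397; change = -65103; percentage change = -24.2%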